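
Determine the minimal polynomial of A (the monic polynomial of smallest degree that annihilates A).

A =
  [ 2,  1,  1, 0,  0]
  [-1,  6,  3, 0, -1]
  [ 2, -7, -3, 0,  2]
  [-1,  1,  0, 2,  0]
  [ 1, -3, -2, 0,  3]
x^3 - 6*x^2 + 12*x - 8

The characteristic polynomial is χ_A(x) = (x - 2)^5, so the eigenvalues are known. The minimal polynomial is
  m_A(x) = Π_λ (x − λ)^{k_λ}
where k_λ is the size of the *largest* Jordan block for λ (equivalently, the smallest k with (A − λI)^k v = 0 for every generalised eigenvector v of λ).

  λ = 2: largest Jordan block has size 3, contributing (x − 2)^3

So m_A(x) = (x - 2)^3 = x^3 - 6*x^2 + 12*x - 8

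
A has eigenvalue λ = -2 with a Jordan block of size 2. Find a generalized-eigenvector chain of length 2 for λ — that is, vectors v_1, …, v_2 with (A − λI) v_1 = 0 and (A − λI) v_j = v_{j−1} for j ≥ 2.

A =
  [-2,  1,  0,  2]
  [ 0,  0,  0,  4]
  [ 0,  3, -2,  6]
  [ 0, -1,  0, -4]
A Jordan chain for λ = -2 of length 2:
v_1 = (1, 2, 3, -1)ᵀ
v_2 = (0, 1, 0, 0)ᵀ

Let N = A − (-2)·I. We want v_2 with N^2 v_2 = 0 but N^1 v_2 ≠ 0; then v_{j-1} := N · v_j for j = 2, …, 2.

Pick v_2 = (0, 1, 0, 0)ᵀ.
Then v_1 = N · v_2 = (1, 2, 3, -1)ᵀ.

Sanity check: (A − (-2)·I) v_1 = (0, 0, 0, 0)ᵀ = 0. ✓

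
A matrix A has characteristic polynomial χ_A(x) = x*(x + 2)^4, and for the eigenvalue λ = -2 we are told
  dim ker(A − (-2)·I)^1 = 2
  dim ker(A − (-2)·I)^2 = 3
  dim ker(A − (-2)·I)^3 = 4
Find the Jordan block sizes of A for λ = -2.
Block sizes for λ = -2: [3, 1]

From the dimensions of kernels of powers, the number of Jordan blocks of size at least j is d_j − d_{j−1} where d_j = dim ker(N^j) (with d_0 = 0). Computing the differences gives [2, 1, 1].
The number of blocks of size exactly k is (#blocks of size ≥ k) − (#blocks of size ≥ k + 1), so the partition is: 1 block(s) of size 1, 1 block(s) of size 3.
In nonincreasing order the block sizes are [3, 1].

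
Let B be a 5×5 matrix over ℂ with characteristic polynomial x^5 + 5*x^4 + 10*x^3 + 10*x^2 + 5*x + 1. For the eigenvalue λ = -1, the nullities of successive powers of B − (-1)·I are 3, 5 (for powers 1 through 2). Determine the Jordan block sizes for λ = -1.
Block sizes for λ = -1: [2, 2, 1]

From the dimensions of kernels of powers, the number of Jordan blocks of size at least j is d_j − d_{j−1} where d_j = dim ker(N^j) (with d_0 = 0). Computing the differences gives [3, 2].
The number of blocks of size exactly k is (#blocks of size ≥ k) − (#blocks of size ≥ k + 1), so the partition is: 1 block(s) of size 1, 2 block(s) of size 2.
In nonincreasing order the block sizes are [2, 2, 1].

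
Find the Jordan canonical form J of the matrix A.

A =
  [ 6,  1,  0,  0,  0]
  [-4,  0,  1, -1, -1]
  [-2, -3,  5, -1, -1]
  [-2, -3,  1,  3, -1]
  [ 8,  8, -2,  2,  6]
J_3(4) ⊕ J_1(4) ⊕ J_1(4)

The characteristic polynomial is
  det(x·I − A) = x^5 - 20*x^4 + 160*x^3 - 640*x^2 + 1280*x - 1024 = (x - 4)^5

Eigenvalues and multiplicities (the geometric multiplicity of λ is n − rank(A − λI), which equals the number of Jordan blocks for λ):
  λ = 4: algebraic multiplicity = 5, geometric multiplicity = 3

Determining the block sizes for each eigenvalue:
  λ = 4: with am = 5 and gm = 3, the partition is not yet determined (e.g. several partitions of 5 into 3 parts exist). Let N = A − (4)·I. Computing rank(N^1) = 2, rank(N^2) = 1, rank(N^3) = 0; the number of blocks of size ≥ j is rank(N^{j−1}) − rank(N^j), giving [3, 1, 1]. So we have 1 block(s) of size 3, 2 block(s) of size 1 → block sizes [3, 1, 1]

Assembling the blocks gives a Jordan form
J =
  [4, 1, 0, 0, 0]
  [0, 4, 1, 0, 0]
  [0, 0, 4, 0, 0]
  [0, 0, 0, 4, 0]
  [0, 0, 0, 0, 4]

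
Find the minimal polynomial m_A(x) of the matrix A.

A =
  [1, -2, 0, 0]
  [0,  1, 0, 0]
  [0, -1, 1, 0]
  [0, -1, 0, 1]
x^2 - 2*x + 1

The characteristic polynomial is χ_A(x) = (x - 1)^4, so the eigenvalues are known. The minimal polynomial is
  m_A(x) = Π_λ (x − λ)^{k_λ}
where k_λ is the size of the *largest* Jordan block for λ (equivalently, the smallest k with (A − λI)^k v = 0 for every generalised eigenvector v of λ).

  λ = 1: largest Jordan block has size 2, contributing (x − 1)^2

So m_A(x) = (x - 1)^2 = x^2 - 2*x + 1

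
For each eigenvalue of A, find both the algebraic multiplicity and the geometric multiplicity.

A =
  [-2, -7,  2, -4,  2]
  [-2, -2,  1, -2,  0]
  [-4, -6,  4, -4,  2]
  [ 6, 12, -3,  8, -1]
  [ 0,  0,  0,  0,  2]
λ = 2: alg = 5, geom = 2

Step 1 — factor the characteristic polynomial to read off the algebraic multiplicities:
  χ_A(x) = (x - 2)^5

Step 2 — compute geometric multiplicities via the rank-nullity identity g(λ) = n − rank(A − λI):
  rank(A − (2)·I) = 3, so dim ker(A − (2)·I) = n − 3 = 2

Summary:
  λ = 2: algebraic multiplicity = 5, geometric multiplicity = 2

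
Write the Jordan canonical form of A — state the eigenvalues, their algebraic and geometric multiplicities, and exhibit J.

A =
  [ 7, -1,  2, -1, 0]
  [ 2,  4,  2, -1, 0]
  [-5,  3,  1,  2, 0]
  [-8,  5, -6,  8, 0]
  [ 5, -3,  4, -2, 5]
J_2(5) ⊕ J_2(5) ⊕ J_1(5)

The characteristic polynomial is
  det(x·I − A) = x^5 - 25*x^4 + 250*x^3 - 1250*x^2 + 3125*x - 3125 = (x - 5)^5

Eigenvalues and multiplicities (the geometric multiplicity of λ is n − rank(A − λI), which equals the number of Jordan blocks for λ):
  λ = 5: algebraic multiplicity = 5, geometric multiplicity = 3

Determining the block sizes for each eigenvalue:
  λ = 5: with am = 5 and gm = 3, the partition is not yet determined (e.g. several partitions of 5 into 3 parts exist). Let N = A − (5)·I. Computing rank(N^1) = 2, rank(N^2) = 0; the number of blocks of size ≥ j is rank(N^{j−1}) − rank(N^j), giving [3, 2]. So we have 2 block(s) of size 2, 1 block(s) of size 1 → block sizes [2, 2, 1]

Assembling the blocks gives a Jordan form
J =
  [5, 1, 0, 0, 0]
  [0, 5, 0, 0, 0]
  [0, 0, 5, 1, 0]
  [0, 0, 0, 5, 0]
  [0, 0, 0, 0, 5]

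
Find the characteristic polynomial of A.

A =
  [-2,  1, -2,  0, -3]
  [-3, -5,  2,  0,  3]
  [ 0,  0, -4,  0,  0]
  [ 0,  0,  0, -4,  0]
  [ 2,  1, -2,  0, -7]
x^5 + 22*x^4 + 193*x^3 + 844*x^2 + 1840*x + 1600

Expanding det(x·I − A) (e.g. by cofactor expansion or by noting that A is similar to its Jordan form J, which has the same characteristic polynomial as A) gives
  χ_A(x) = x^5 + 22*x^4 + 193*x^3 + 844*x^2 + 1840*x + 1600
which factors as (x + 4)^3*(x + 5)^2. The eigenvalues (with algebraic multiplicities) are λ = -5 with multiplicity 2, λ = -4 with multiplicity 3.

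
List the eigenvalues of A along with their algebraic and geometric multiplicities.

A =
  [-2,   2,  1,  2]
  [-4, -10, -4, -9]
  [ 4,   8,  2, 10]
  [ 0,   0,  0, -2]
λ = -4: alg = 2, geom = 1; λ = -2: alg = 2, geom = 1

Step 1 — factor the characteristic polynomial to read off the algebraic multiplicities:
  χ_A(x) = (x + 2)^2*(x + 4)^2

Step 2 — compute geometric multiplicities via the rank-nullity identity g(λ) = n − rank(A − λI):
  rank(A − (-4)·I) = 3, so dim ker(A − (-4)·I) = n − 3 = 1
  rank(A − (-2)·I) = 3, so dim ker(A − (-2)·I) = n − 3 = 1

Summary:
  λ = -4: algebraic multiplicity = 2, geometric multiplicity = 1
  λ = -2: algebraic multiplicity = 2, geometric multiplicity = 1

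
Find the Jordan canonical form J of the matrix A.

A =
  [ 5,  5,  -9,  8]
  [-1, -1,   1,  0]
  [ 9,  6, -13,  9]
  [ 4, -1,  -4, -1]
J_1(-4) ⊕ J_3(-2)

The characteristic polynomial is
  det(x·I − A) = x^4 + 10*x^3 + 36*x^2 + 56*x + 32 = (x + 2)^3*(x + 4)

Eigenvalues and multiplicities (the geometric multiplicity of λ is n − rank(A − λI), which equals the number of Jordan blocks for λ):
  λ = -4: algebraic multiplicity = 1, geometric multiplicity = 1
  λ = -2: algebraic multiplicity = 3, geometric multiplicity = 1

Determining the block sizes for each eigenvalue:
  λ = -4: one block (gm = 1), so the single block has size am = 1 → block sizes [1]
  λ = -2: one block (gm = 1), so the single block has size am = 3 → block sizes [3]

Assembling the blocks gives a Jordan form
J =
  [-4,  0,  0,  0]
  [ 0, -2,  1,  0]
  [ 0,  0, -2,  1]
  [ 0,  0,  0, -2]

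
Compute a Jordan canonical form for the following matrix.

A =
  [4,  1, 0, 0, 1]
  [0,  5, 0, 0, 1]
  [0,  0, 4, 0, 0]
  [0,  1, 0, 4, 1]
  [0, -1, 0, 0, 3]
J_2(4) ⊕ J_1(4) ⊕ J_1(4) ⊕ J_1(4)

The characteristic polynomial is
  det(x·I − A) = x^5 - 20*x^4 + 160*x^3 - 640*x^2 + 1280*x - 1024 = (x - 4)^5

Eigenvalues and multiplicities (the geometric multiplicity of λ is n − rank(A − λI), which equals the number of Jordan blocks for λ):
  λ = 4: algebraic multiplicity = 5, geometric multiplicity = 4

Determining the block sizes for each eigenvalue:
  λ = 4: 4 blocks summing to 5 forces exactly one block of size 2 and the rest size 1 → block sizes [2, 1, 1, 1]

Assembling the blocks gives a Jordan form
J =
  [4, 1, 0, 0, 0]
  [0, 4, 0, 0, 0]
  [0, 0, 4, 0, 0]
  [0, 0, 0, 4, 0]
  [0, 0, 0, 0, 4]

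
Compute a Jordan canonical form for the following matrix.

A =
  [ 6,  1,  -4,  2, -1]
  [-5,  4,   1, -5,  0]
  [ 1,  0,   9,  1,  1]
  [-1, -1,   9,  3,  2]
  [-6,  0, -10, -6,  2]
J_3(4) ⊕ J_2(6)

The characteristic polynomial is
  det(x·I − A) = x^5 - 24*x^4 + 228*x^3 - 1072*x^2 + 2496*x - 2304 = (x - 6)^2*(x - 4)^3

Eigenvalues and multiplicities (the geometric multiplicity of λ is n − rank(A − λI), which equals the number of Jordan blocks for λ):
  λ = 4: algebraic multiplicity = 3, geometric multiplicity = 1
  λ = 6: algebraic multiplicity = 2, geometric multiplicity = 1

Determining the block sizes for each eigenvalue:
  λ = 4: one block (gm = 1), so the single block has size am = 3 → block sizes [3]
  λ = 6: one block (gm = 1), so the single block has size am = 2 → block sizes [2]

Assembling the blocks gives a Jordan form
J =
  [4, 1, 0, 0, 0]
  [0, 4, 1, 0, 0]
  [0, 0, 4, 0, 0]
  [0, 0, 0, 6, 1]
  [0, 0, 0, 0, 6]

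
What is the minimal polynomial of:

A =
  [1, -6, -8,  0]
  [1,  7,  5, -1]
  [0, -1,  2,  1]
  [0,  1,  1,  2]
x^3 - 9*x^2 + 27*x - 27

The characteristic polynomial is χ_A(x) = (x - 3)^4, so the eigenvalues are known. The minimal polynomial is
  m_A(x) = Π_λ (x − λ)^{k_λ}
where k_λ is the size of the *largest* Jordan block for λ (equivalently, the smallest k with (A − λI)^k v = 0 for every generalised eigenvector v of λ).

  λ = 3: largest Jordan block has size 3, contributing (x − 3)^3

So m_A(x) = (x - 3)^3 = x^3 - 9*x^2 + 27*x - 27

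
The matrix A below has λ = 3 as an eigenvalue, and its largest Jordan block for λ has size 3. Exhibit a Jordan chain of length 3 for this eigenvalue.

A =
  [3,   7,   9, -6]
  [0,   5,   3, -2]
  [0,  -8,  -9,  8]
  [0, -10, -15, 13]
A Jordan chain for λ = 3 of length 3:
v_1 = (2, 0, 0, 0)ᵀ
v_2 = (7, 2, -8, -10)ᵀ
v_3 = (0, 1, 0, 0)ᵀ

Let N = A − (3)·I. We want v_3 with N^3 v_3 = 0 but N^2 v_3 ≠ 0; then v_{j-1} := N · v_j for j = 3, …, 2.

Pick v_3 = (0, 1, 0, 0)ᵀ.
Then v_2 = N · v_3 = (7, 2, -8, -10)ᵀ.
Then v_1 = N · v_2 = (2, 0, 0, 0)ᵀ.

Sanity check: (A − (3)·I) v_1 = (0, 0, 0, 0)ᵀ = 0. ✓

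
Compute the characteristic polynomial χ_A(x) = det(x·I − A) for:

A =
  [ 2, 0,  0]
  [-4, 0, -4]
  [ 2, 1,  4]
x^3 - 6*x^2 + 12*x - 8

Expanding det(x·I − A) (e.g. by cofactor expansion or by noting that A is similar to its Jordan form J, which has the same characteristic polynomial as A) gives
  χ_A(x) = x^3 - 6*x^2 + 12*x - 8
which factors as (x - 2)^3. The eigenvalues (with algebraic multiplicities) are λ = 2 with multiplicity 3.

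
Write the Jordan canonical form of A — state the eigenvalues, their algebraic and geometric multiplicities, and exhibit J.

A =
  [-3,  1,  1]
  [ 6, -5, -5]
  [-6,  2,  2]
J_2(-3) ⊕ J_1(0)

The characteristic polynomial is
  det(x·I − A) = x^3 + 6*x^2 + 9*x = x*(x + 3)^2

Eigenvalues and multiplicities (the geometric multiplicity of λ is n − rank(A − λI), which equals the number of Jordan blocks for λ):
  λ = -3: algebraic multiplicity = 2, geometric multiplicity = 1
  λ = 0: algebraic multiplicity = 1, geometric multiplicity = 1

Determining the block sizes for each eigenvalue:
  λ = -3: one block (gm = 1), so the single block has size am = 2 → block sizes [2]
  λ = 0: one block (gm = 1), so the single block has size am = 1 → block sizes [1]

Assembling the blocks gives a Jordan form
J =
  [-3,  1, 0]
  [ 0, -3, 0]
  [ 0,  0, 0]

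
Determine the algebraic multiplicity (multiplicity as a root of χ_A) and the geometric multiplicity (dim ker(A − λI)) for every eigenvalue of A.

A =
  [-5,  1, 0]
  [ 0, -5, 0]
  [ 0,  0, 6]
λ = -5: alg = 2, geom = 1; λ = 6: alg = 1, geom = 1

Step 1 — factor the characteristic polynomial to read off the algebraic multiplicities:
  χ_A(x) = (x - 6)*(x + 5)^2

Step 2 — compute geometric multiplicities via the rank-nullity identity g(λ) = n − rank(A − λI):
  rank(A − (-5)·I) = 2, so dim ker(A − (-5)·I) = n − 2 = 1
  rank(A − (6)·I) = 2, so dim ker(A − (6)·I) = n − 2 = 1

Summary:
  λ = -5: algebraic multiplicity = 2, geometric multiplicity = 1
  λ = 6: algebraic multiplicity = 1, geometric multiplicity = 1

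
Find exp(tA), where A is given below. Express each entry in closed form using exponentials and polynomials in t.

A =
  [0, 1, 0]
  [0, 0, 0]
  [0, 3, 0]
e^{tA} =
  [1, t, 0]
  [0, 1, 0]
  [0, 3*t, 1]

Strategy: write A = P · J · P⁻¹ where J is a Jordan canonical form, so e^{tA} = P · e^{tJ} · P⁻¹, and e^{tJ} can be computed block-by-block.

A has Jordan form
J =
  [0, 1, 0]
  [0, 0, 0]
  [0, 0, 0]
(up to reordering of blocks).

Per-block formulas:
  For a 1×1 block at λ = 0: exp(t · [0]) = [e^(0t)].
  For a 2×2 Jordan block J_2(0): exp(t · J_2(0)) = e^(0t)·(I + t·N), where N is the 2×2 nilpotent shift.

After assembling e^{tJ} and conjugating by P, we get:

e^{tA} =
  [1, t, 0]
  [0, 1, 0]
  [0, 3*t, 1]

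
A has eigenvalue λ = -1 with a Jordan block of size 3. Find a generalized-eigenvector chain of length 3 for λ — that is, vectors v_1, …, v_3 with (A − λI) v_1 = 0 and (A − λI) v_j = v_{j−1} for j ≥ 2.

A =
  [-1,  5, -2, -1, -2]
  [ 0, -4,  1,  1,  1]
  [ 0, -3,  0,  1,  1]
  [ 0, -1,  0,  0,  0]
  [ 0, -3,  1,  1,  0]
A Jordan chain for λ = -1 of length 3:
v_1 = (-2, 2, 2, 2, 2)ᵀ
v_2 = (5, -3, -3, -1, -3)ᵀ
v_3 = (0, 1, 0, 0, 0)ᵀ

Let N = A − (-1)·I. We want v_3 with N^3 v_3 = 0 but N^2 v_3 ≠ 0; then v_{j-1} := N · v_j for j = 3, …, 2.

Pick v_3 = (0, 1, 0, 0, 0)ᵀ.
Then v_2 = N · v_3 = (5, -3, -3, -1, -3)ᵀ.
Then v_1 = N · v_2 = (-2, 2, 2, 2, 2)ᵀ.

Sanity check: (A − (-1)·I) v_1 = (0, 0, 0, 0, 0)ᵀ = 0. ✓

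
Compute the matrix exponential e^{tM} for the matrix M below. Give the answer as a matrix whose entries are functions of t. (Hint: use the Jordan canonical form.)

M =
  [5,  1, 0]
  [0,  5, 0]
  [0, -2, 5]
e^{tM} =
  [exp(5*t), t*exp(5*t), 0]
  [0, exp(5*t), 0]
  [0, -2*t*exp(5*t), exp(5*t)]

Strategy: write M = P · J · P⁻¹ where J is a Jordan canonical form, so e^{tM} = P · e^{tJ} · P⁻¹, and e^{tJ} can be computed block-by-block.

M has Jordan form
J =
  [5, 1, 0]
  [0, 5, 0]
  [0, 0, 5]
(up to reordering of blocks).

Per-block formulas:
  For a 2×2 Jordan block J_2(5): exp(t · J_2(5)) = e^(5t)·(I + t·N), where N is the 2×2 nilpotent shift.
  For a 1×1 block at λ = 5: exp(t · [5]) = [e^(5t)].

After assembling e^{tJ} and conjugating by P, we get:

e^{tM} =
  [exp(5*t), t*exp(5*t), 0]
  [0, exp(5*t), 0]
  [0, -2*t*exp(5*t), exp(5*t)]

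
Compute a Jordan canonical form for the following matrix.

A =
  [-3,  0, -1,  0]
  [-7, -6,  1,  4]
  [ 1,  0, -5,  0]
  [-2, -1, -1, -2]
J_2(-4) ⊕ J_2(-4)

The characteristic polynomial is
  det(x·I − A) = x^4 + 16*x^3 + 96*x^2 + 256*x + 256 = (x + 4)^4

Eigenvalues and multiplicities (the geometric multiplicity of λ is n − rank(A − λI), which equals the number of Jordan blocks for λ):
  λ = -4: algebraic multiplicity = 4, geometric multiplicity = 2

Determining the block sizes for each eigenvalue:
  λ = -4: with am = 4 and gm = 2, the partition is not yet determined (e.g. several partitions of 4 into 2 parts exist). Let N = A − (-4)·I. Computing rank(N^1) = 2, rank(N^2) = 0; the number of blocks of size ≥ j is rank(N^{j−1}) − rank(N^j), giving [2, 2]. So we have 2 block(s) of size 2 → block sizes [2, 2]

Assembling the blocks gives a Jordan form
J =
  [-4,  1,  0,  0]
  [ 0, -4,  0,  0]
  [ 0,  0, -4,  1]
  [ 0,  0,  0, -4]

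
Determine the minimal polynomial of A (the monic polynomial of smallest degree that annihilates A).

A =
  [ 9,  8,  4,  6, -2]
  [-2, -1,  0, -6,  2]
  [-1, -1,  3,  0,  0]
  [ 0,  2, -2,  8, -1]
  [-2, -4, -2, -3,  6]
x^2 - 10*x + 25

The characteristic polynomial is χ_A(x) = (x - 5)^5, so the eigenvalues are known. The minimal polynomial is
  m_A(x) = Π_λ (x − λ)^{k_λ}
where k_λ is the size of the *largest* Jordan block for λ (equivalently, the smallest k with (A − λI)^k v = 0 for every generalised eigenvector v of λ).

  λ = 5: largest Jordan block has size 2, contributing (x − 5)^2

So m_A(x) = (x - 5)^2 = x^2 - 10*x + 25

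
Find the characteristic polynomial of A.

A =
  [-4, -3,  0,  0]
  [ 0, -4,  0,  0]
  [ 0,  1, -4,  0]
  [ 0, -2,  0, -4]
x^4 + 16*x^3 + 96*x^2 + 256*x + 256

Expanding det(x·I − A) (e.g. by cofactor expansion or by noting that A is similar to its Jordan form J, which has the same characteristic polynomial as A) gives
  χ_A(x) = x^4 + 16*x^3 + 96*x^2 + 256*x + 256
which factors as (x + 4)^4. The eigenvalues (with algebraic multiplicities) are λ = -4 with multiplicity 4.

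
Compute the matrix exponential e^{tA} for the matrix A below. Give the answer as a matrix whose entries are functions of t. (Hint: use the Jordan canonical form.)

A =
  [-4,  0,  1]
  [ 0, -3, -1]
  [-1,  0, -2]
e^{tA} =
  [-t*exp(-3*t) + exp(-3*t), 0, t*exp(-3*t)]
  [t^2*exp(-3*t)/2, exp(-3*t), -t^2*exp(-3*t)/2 - t*exp(-3*t)]
  [-t*exp(-3*t), 0, t*exp(-3*t) + exp(-3*t)]

Strategy: write A = P · J · P⁻¹ where J is a Jordan canonical form, so e^{tA} = P · e^{tJ} · P⁻¹, and e^{tJ} can be computed block-by-block.

A has Jordan form
J =
  [-3,  1,  0]
  [ 0, -3,  1]
  [ 0,  0, -3]
(up to reordering of blocks).

Per-block formulas:
  For a 3×3 Jordan block J_3(-3): exp(t · J_3(-3)) = e^(-3t)·(I + t·N + (t^2/2)·N^2), where N is the 3×3 nilpotent shift.

After assembling e^{tJ} and conjugating by P, we get:

e^{tA} =
  [-t*exp(-3*t) + exp(-3*t), 0, t*exp(-3*t)]
  [t^2*exp(-3*t)/2, exp(-3*t), -t^2*exp(-3*t)/2 - t*exp(-3*t)]
  [-t*exp(-3*t), 0, t*exp(-3*t) + exp(-3*t)]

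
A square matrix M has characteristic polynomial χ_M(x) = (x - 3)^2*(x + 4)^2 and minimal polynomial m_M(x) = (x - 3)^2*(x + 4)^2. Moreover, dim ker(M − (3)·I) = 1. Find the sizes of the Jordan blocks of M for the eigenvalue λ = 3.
Block sizes for λ = 3: [2]

Step 1 — from the characteristic polynomial, algebraic multiplicity of λ = 3 is 2. From dim ker(M − (3)·I) = 1, there are exactly 1 Jordan blocks for λ = 3.
Step 2 — from the minimal polynomial, the factor (x − 3)^2 tells us the largest block for λ = 3 has size 2.
Step 3 — with total size 2, 1 blocks, and largest block 2, the block sizes (in nonincreasing order) are [2].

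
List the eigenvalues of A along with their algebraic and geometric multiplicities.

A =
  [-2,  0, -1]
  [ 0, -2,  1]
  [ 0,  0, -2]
λ = -2: alg = 3, geom = 2

Step 1 — factor the characteristic polynomial to read off the algebraic multiplicities:
  χ_A(x) = (x + 2)^3

Step 2 — compute geometric multiplicities via the rank-nullity identity g(λ) = n − rank(A − λI):
  rank(A − (-2)·I) = 1, so dim ker(A − (-2)·I) = n − 1 = 2

Summary:
  λ = -2: algebraic multiplicity = 3, geometric multiplicity = 2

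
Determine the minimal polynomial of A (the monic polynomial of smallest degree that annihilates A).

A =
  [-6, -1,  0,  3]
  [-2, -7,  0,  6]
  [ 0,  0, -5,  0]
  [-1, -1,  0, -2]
x^2 + 10*x + 25

The characteristic polynomial is χ_A(x) = (x + 5)^4, so the eigenvalues are known. The minimal polynomial is
  m_A(x) = Π_λ (x − λ)^{k_λ}
where k_λ is the size of the *largest* Jordan block for λ (equivalently, the smallest k with (A − λI)^k v = 0 for every generalised eigenvector v of λ).

  λ = -5: largest Jordan block has size 2, contributing (x + 5)^2

So m_A(x) = (x + 5)^2 = x^2 + 10*x + 25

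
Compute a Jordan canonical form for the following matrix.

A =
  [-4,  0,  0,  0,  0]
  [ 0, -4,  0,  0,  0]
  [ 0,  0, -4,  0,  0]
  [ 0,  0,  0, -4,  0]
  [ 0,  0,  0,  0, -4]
J_1(-4) ⊕ J_1(-4) ⊕ J_1(-4) ⊕ J_1(-4) ⊕ J_1(-4)

The characteristic polynomial is
  det(x·I − A) = x^5 + 20*x^4 + 160*x^3 + 640*x^2 + 1280*x + 1024 = (x + 4)^5

Eigenvalues and multiplicities (the geometric multiplicity of λ is n − rank(A − λI), which equals the number of Jordan blocks for λ):
  λ = -4: algebraic multiplicity = 5, geometric multiplicity = 5

Determining the block sizes for each eigenvalue:
  λ = -4: gm = am = 5, so every block has size 1 → block sizes [1, 1, 1, 1, 1]

Assembling the blocks gives a Jordan form
J =
  [-4,  0,  0,  0,  0]
  [ 0, -4,  0,  0,  0]
  [ 0,  0, -4,  0,  0]
  [ 0,  0,  0, -4,  0]
  [ 0,  0,  0,  0, -4]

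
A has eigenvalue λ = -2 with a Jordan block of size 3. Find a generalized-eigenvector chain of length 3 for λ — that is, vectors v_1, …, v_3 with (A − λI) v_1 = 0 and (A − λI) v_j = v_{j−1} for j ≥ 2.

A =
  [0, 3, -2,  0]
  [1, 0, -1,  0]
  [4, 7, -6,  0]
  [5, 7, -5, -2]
A Jordan chain for λ = -2 of length 3:
v_1 = (-1, 0, -1, -3)ᵀ
v_2 = (2, 1, 4, 5)ᵀ
v_3 = (1, 0, 0, 0)ᵀ

Let N = A − (-2)·I. We want v_3 with N^3 v_3 = 0 but N^2 v_3 ≠ 0; then v_{j-1} := N · v_j for j = 3, …, 2.

Pick v_3 = (1, 0, 0, 0)ᵀ.
Then v_2 = N · v_3 = (2, 1, 4, 5)ᵀ.
Then v_1 = N · v_2 = (-1, 0, -1, -3)ᵀ.

Sanity check: (A − (-2)·I) v_1 = (0, 0, 0, 0)ᵀ = 0. ✓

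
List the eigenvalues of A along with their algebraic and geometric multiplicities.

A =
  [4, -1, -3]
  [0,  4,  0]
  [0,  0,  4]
λ = 4: alg = 3, geom = 2

Step 1 — factor the characteristic polynomial to read off the algebraic multiplicities:
  χ_A(x) = (x - 4)^3

Step 2 — compute geometric multiplicities via the rank-nullity identity g(λ) = n − rank(A − λI):
  rank(A − (4)·I) = 1, so dim ker(A − (4)·I) = n − 1 = 2

Summary:
  λ = 4: algebraic multiplicity = 3, geometric multiplicity = 2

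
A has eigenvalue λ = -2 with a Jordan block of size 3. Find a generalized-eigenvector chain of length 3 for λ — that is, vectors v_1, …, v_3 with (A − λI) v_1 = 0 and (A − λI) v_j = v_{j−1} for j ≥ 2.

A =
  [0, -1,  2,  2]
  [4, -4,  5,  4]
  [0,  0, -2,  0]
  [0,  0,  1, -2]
A Jordan chain for λ = -2 of length 3:
v_1 = (1, 2, 0, 0)ᵀ
v_2 = (2, 5, 0, 1)ᵀ
v_3 = (0, 0, 1, 0)ᵀ

Let N = A − (-2)·I. We want v_3 with N^3 v_3 = 0 but N^2 v_3 ≠ 0; then v_{j-1} := N · v_j for j = 3, …, 2.

Pick v_3 = (0, 0, 1, 0)ᵀ.
Then v_2 = N · v_3 = (2, 5, 0, 1)ᵀ.
Then v_1 = N · v_2 = (1, 2, 0, 0)ᵀ.

Sanity check: (A − (-2)·I) v_1 = (0, 0, 0, 0)ᵀ = 0. ✓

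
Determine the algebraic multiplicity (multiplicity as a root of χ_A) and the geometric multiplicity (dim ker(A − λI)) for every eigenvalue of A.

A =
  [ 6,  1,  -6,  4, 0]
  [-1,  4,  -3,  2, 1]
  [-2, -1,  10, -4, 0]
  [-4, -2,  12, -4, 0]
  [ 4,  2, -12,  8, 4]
λ = 4: alg = 5, geom = 3

Step 1 — factor the characteristic polynomial to read off the algebraic multiplicities:
  χ_A(x) = (x - 4)^5

Step 2 — compute geometric multiplicities via the rank-nullity identity g(λ) = n − rank(A − λI):
  rank(A − (4)·I) = 2, so dim ker(A − (4)·I) = n − 2 = 3

Summary:
  λ = 4: algebraic multiplicity = 5, geometric multiplicity = 3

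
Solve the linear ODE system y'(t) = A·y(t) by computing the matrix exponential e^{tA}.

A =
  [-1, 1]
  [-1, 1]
e^{tA} =
  [1 - t, t]
  [-t, t + 1]

Strategy: write A = P · J · P⁻¹ where J is a Jordan canonical form, so e^{tA} = P · e^{tJ} · P⁻¹, and e^{tJ} can be computed block-by-block.

A has Jordan form
J =
  [0, 1]
  [0, 0]
(up to reordering of blocks).

Per-block formulas:
  For a 2×2 Jordan block J_2(0): exp(t · J_2(0)) = e^(0t)·(I + t·N), where N is the 2×2 nilpotent shift.

After assembling e^{tJ} and conjugating by P, we get:

e^{tA} =
  [1 - t, t]
  [-t, t + 1]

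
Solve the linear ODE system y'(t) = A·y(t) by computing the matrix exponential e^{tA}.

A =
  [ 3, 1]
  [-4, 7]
e^{tA} =
  [-2*t*exp(5*t) + exp(5*t), t*exp(5*t)]
  [-4*t*exp(5*t), 2*t*exp(5*t) + exp(5*t)]

Strategy: write A = P · J · P⁻¹ where J is a Jordan canonical form, so e^{tA} = P · e^{tJ} · P⁻¹, and e^{tJ} can be computed block-by-block.

A has Jordan form
J =
  [5, 1]
  [0, 5]
(up to reordering of blocks).

Per-block formulas:
  For a 2×2 Jordan block J_2(5): exp(t · J_2(5)) = e^(5t)·(I + t·N), where N is the 2×2 nilpotent shift.

After assembling e^{tJ} and conjugating by P, we get:

e^{tA} =
  [-2*t*exp(5*t) + exp(5*t), t*exp(5*t)]
  [-4*t*exp(5*t), 2*t*exp(5*t) + exp(5*t)]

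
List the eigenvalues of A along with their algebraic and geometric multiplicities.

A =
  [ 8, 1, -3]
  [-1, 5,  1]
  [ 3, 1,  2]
λ = 5: alg = 3, geom = 1

Step 1 — factor the characteristic polynomial to read off the algebraic multiplicities:
  χ_A(x) = (x - 5)^3

Step 2 — compute geometric multiplicities via the rank-nullity identity g(λ) = n − rank(A − λI):
  rank(A − (5)·I) = 2, so dim ker(A − (5)·I) = n − 2 = 1

Summary:
  λ = 5: algebraic multiplicity = 3, geometric multiplicity = 1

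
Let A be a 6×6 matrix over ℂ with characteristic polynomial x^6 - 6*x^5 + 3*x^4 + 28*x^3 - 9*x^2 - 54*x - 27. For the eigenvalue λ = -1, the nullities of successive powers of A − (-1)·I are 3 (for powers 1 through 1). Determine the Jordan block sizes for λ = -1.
Block sizes for λ = -1: [1, 1, 1]

From the dimensions of kernels of powers, the number of Jordan blocks of size at least j is d_j − d_{j−1} where d_j = dim ker(N^j) (with d_0 = 0). Computing the differences gives [3].
The number of blocks of size exactly k is (#blocks of size ≥ k) − (#blocks of size ≥ k + 1), so the partition is: 3 block(s) of size 1.
In nonincreasing order the block sizes are [1, 1, 1].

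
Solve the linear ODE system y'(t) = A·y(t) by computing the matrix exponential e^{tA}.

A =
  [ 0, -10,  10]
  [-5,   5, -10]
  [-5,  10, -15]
e^{tA} =
  [1, -2 + 2*exp(-5*t), 2 - 2*exp(-5*t)]
  [-1 + exp(-5*t), 2 - exp(-5*t), -2 + 2*exp(-5*t)]
  [-1 + exp(-5*t), 2 - 2*exp(-5*t), -2 + 3*exp(-5*t)]

Strategy: write A = P · J · P⁻¹ where J is a Jordan canonical form, so e^{tA} = P · e^{tJ} · P⁻¹, and e^{tJ} can be computed block-by-block.

A has Jordan form
J =
  [-5,  0, 0]
  [ 0, -5, 0]
  [ 0,  0, 0]
(up to reordering of blocks).

Per-block formulas:
  For a 1×1 block at λ = -5: exp(t · [-5]) = [e^(-5t)].
  For a 1×1 block at λ = 0: exp(t · [0]) = [e^(0t)].

After assembling e^{tJ} and conjugating by P, we get:

e^{tA} =
  [1, -2 + 2*exp(-5*t), 2 - 2*exp(-5*t)]
  [-1 + exp(-5*t), 2 - exp(-5*t), -2 + 2*exp(-5*t)]
  [-1 + exp(-5*t), 2 - 2*exp(-5*t), -2 + 3*exp(-5*t)]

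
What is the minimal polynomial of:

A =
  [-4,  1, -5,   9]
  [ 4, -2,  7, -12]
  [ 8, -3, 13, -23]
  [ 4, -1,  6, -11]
x^4 + 4*x^3

The characteristic polynomial is χ_A(x) = x^3*(x + 4), so the eigenvalues are known. The minimal polynomial is
  m_A(x) = Π_λ (x − λ)^{k_λ}
where k_λ is the size of the *largest* Jordan block for λ (equivalently, the smallest k with (A − λI)^k v = 0 for every generalised eigenvector v of λ).

  λ = -4: largest Jordan block has size 1, contributing (x + 4)
  λ = 0: largest Jordan block has size 3, contributing (x − 0)^3

So m_A(x) = x^3*(x + 4) = x^4 + 4*x^3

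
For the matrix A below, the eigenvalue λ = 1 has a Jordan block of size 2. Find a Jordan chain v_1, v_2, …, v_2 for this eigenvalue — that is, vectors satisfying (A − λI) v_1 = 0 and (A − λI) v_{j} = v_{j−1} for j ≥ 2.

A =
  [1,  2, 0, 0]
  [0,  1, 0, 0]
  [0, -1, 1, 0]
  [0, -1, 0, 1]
A Jordan chain for λ = 1 of length 2:
v_1 = (2, 0, -1, -1)ᵀ
v_2 = (0, 1, 0, 0)ᵀ

Let N = A − (1)·I. We want v_2 with N^2 v_2 = 0 but N^1 v_2 ≠ 0; then v_{j-1} := N · v_j for j = 2, …, 2.

Pick v_2 = (0, 1, 0, 0)ᵀ.
Then v_1 = N · v_2 = (2, 0, -1, -1)ᵀ.

Sanity check: (A − (1)·I) v_1 = (0, 0, 0, 0)ᵀ = 0. ✓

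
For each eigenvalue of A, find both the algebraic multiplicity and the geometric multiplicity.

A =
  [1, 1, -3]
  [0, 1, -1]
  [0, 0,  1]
λ = 1: alg = 3, geom = 1

Step 1 — factor the characteristic polynomial to read off the algebraic multiplicities:
  χ_A(x) = (x - 1)^3

Step 2 — compute geometric multiplicities via the rank-nullity identity g(λ) = n − rank(A − λI):
  rank(A − (1)·I) = 2, so dim ker(A − (1)·I) = n − 2 = 1

Summary:
  λ = 1: algebraic multiplicity = 3, geometric multiplicity = 1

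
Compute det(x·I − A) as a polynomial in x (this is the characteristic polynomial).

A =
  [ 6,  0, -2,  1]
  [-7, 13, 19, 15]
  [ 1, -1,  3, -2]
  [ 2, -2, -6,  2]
x^4 - 24*x^3 + 216*x^2 - 864*x + 1296

Expanding det(x·I − A) (e.g. by cofactor expansion or by noting that A is similar to its Jordan form J, which has the same characteristic polynomial as A) gives
  χ_A(x) = x^4 - 24*x^3 + 216*x^2 - 864*x + 1296
which factors as (x - 6)^4. The eigenvalues (with algebraic multiplicities) are λ = 6 with multiplicity 4.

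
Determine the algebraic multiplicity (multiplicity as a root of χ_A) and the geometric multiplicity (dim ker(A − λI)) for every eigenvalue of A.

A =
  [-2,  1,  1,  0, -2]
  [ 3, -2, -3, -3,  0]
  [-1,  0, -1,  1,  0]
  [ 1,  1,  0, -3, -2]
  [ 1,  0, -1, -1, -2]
λ = -2: alg = 5, geom = 3

Step 1 — factor the characteristic polynomial to read off the algebraic multiplicities:
  χ_A(x) = (x + 2)^5

Step 2 — compute geometric multiplicities via the rank-nullity identity g(λ) = n − rank(A − λI):
  rank(A − (-2)·I) = 2, so dim ker(A − (-2)·I) = n − 2 = 3

Summary:
  λ = -2: algebraic multiplicity = 5, geometric multiplicity = 3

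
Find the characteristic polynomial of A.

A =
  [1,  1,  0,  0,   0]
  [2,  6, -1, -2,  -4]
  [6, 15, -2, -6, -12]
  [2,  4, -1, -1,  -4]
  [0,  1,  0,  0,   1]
x^5 - 5*x^4 + 10*x^3 - 10*x^2 + 5*x - 1

Expanding det(x·I − A) (e.g. by cofactor expansion or by noting that A is similar to its Jordan form J, which has the same characteristic polynomial as A) gives
  χ_A(x) = x^5 - 5*x^4 + 10*x^3 - 10*x^2 + 5*x - 1
which factors as (x - 1)^5. The eigenvalues (with algebraic multiplicities) are λ = 1 with multiplicity 5.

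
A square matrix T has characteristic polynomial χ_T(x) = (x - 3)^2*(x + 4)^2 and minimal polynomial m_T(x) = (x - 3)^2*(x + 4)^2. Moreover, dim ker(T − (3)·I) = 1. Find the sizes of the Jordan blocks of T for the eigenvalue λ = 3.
Block sizes for λ = 3: [2]

Step 1 — from the characteristic polynomial, algebraic multiplicity of λ = 3 is 2. From dim ker(T − (3)·I) = 1, there are exactly 1 Jordan blocks for λ = 3.
Step 2 — from the minimal polynomial, the factor (x − 3)^2 tells us the largest block for λ = 3 has size 2.
Step 3 — with total size 2, 1 blocks, and largest block 2, the block sizes (in nonincreasing order) are [2].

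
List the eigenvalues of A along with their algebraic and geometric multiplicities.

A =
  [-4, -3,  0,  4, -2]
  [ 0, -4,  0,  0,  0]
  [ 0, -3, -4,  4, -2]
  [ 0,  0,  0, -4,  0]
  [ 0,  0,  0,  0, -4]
λ = -4: alg = 5, geom = 4

Step 1 — factor the characteristic polynomial to read off the algebraic multiplicities:
  χ_A(x) = (x + 4)^5

Step 2 — compute geometric multiplicities via the rank-nullity identity g(λ) = n − rank(A − λI):
  rank(A − (-4)·I) = 1, so dim ker(A − (-4)·I) = n − 1 = 4

Summary:
  λ = -4: algebraic multiplicity = 5, geometric multiplicity = 4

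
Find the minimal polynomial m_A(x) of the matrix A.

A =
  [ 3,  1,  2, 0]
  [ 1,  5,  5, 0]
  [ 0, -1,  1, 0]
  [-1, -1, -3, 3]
x^3 - 9*x^2 + 27*x - 27

The characteristic polynomial is χ_A(x) = (x - 3)^4, so the eigenvalues are known. The minimal polynomial is
  m_A(x) = Π_λ (x − λ)^{k_λ}
where k_λ is the size of the *largest* Jordan block for λ (equivalently, the smallest k with (A − λI)^k v = 0 for every generalised eigenvector v of λ).

  λ = 3: largest Jordan block has size 3, contributing (x − 3)^3

So m_A(x) = (x - 3)^3 = x^3 - 9*x^2 + 27*x - 27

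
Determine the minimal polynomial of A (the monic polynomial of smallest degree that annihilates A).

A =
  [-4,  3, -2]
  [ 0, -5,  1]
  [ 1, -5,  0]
x^3 + 9*x^2 + 27*x + 27

The characteristic polynomial is χ_A(x) = (x + 3)^3, so the eigenvalues are known. The minimal polynomial is
  m_A(x) = Π_λ (x − λ)^{k_λ}
where k_λ is the size of the *largest* Jordan block for λ (equivalently, the smallest k with (A − λI)^k v = 0 for every generalised eigenvector v of λ).

  λ = -3: largest Jordan block has size 3, contributing (x + 3)^3

So m_A(x) = (x + 3)^3 = x^3 + 9*x^2 + 27*x + 27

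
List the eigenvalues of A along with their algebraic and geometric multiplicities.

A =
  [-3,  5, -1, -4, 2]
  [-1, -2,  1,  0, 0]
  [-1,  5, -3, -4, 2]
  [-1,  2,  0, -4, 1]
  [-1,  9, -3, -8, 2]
λ = -2: alg = 5, geom = 2

Step 1 — factor the characteristic polynomial to read off the algebraic multiplicities:
  χ_A(x) = (x + 2)^5

Step 2 — compute geometric multiplicities via the rank-nullity identity g(λ) = n − rank(A − λI):
  rank(A − (-2)·I) = 3, so dim ker(A − (-2)·I) = n − 3 = 2

Summary:
  λ = -2: algebraic multiplicity = 5, geometric multiplicity = 2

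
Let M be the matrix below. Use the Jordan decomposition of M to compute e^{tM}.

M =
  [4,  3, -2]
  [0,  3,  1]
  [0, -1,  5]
e^{tM} =
  [exp(4*t), -t^2*exp(4*t)/2 + 3*t*exp(4*t), t^2*exp(4*t)/2 - 2*t*exp(4*t)]
  [0, -t*exp(4*t) + exp(4*t), t*exp(4*t)]
  [0, -t*exp(4*t), t*exp(4*t) + exp(4*t)]

Strategy: write M = P · J · P⁻¹ where J is a Jordan canonical form, so e^{tM} = P · e^{tJ} · P⁻¹, and e^{tJ} can be computed block-by-block.

M has Jordan form
J =
  [4, 1, 0]
  [0, 4, 1]
  [0, 0, 4]
(up to reordering of blocks).

Per-block formulas:
  For a 3×3 Jordan block J_3(4): exp(t · J_3(4)) = e^(4t)·(I + t·N + (t^2/2)·N^2), where N is the 3×3 nilpotent shift.

After assembling e^{tJ} and conjugating by P, we get:

e^{tM} =
  [exp(4*t), -t^2*exp(4*t)/2 + 3*t*exp(4*t), t^2*exp(4*t)/2 - 2*t*exp(4*t)]
  [0, -t*exp(4*t) + exp(4*t), t*exp(4*t)]
  [0, -t*exp(4*t), t*exp(4*t) + exp(4*t)]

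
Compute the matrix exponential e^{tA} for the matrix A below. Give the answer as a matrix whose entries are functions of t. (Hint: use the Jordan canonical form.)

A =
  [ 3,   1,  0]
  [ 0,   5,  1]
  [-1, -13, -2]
e^{tA} =
  [t^2*exp(2*t)/2 + t*exp(2*t) + exp(2*t), 2*t^2*exp(2*t) + t*exp(2*t), t^2*exp(2*t)/2]
  [-t^2*exp(2*t)/2, -2*t^2*exp(2*t) + 3*t*exp(2*t) + exp(2*t), -t^2*exp(2*t)/2 + t*exp(2*t)]
  [3*t^2*exp(2*t)/2 - t*exp(2*t), 6*t^2*exp(2*t) - 13*t*exp(2*t), 3*t^2*exp(2*t)/2 - 4*t*exp(2*t) + exp(2*t)]

Strategy: write A = P · J · P⁻¹ where J is a Jordan canonical form, so e^{tA} = P · e^{tJ} · P⁻¹, and e^{tJ} can be computed block-by-block.

A has Jordan form
J =
  [2, 1, 0]
  [0, 2, 1]
  [0, 0, 2]
(up to reordering of blocks).

Per-block formulas:
  For a 3×3 Jordan block J_3(2): exp(t · J_3(2)) = e^(2t)·(I + t·N + (t^2/2)·N^2), where N is the 3×3 nilpotent shift.

After assembling e^{tJ} and conjugating by P, we get:

e^{tA} =
  [t^2*exp(2*t)/2 + t*exp(2*t) + exp(2*t), 2*t^2*exp(2*t) + t*exp(2*t), t^2*exp(2*t)/2]
  [-t^2*exp(2*t)/2, -2*t^2*exp(2*t) + 3*t*exp(2*t) + exp(2*t), -t^2*exp(2*t)/2 + t*exp(2*t)]
  [3*t^2*exp(2*t)/2 - t*exp(2*t), 6*t^2*exp(2*t) - 13*t*exp(2*t), 3*t^2*exp(2*t)/2 - 4*t*exp(2*t) + exp(2*t)]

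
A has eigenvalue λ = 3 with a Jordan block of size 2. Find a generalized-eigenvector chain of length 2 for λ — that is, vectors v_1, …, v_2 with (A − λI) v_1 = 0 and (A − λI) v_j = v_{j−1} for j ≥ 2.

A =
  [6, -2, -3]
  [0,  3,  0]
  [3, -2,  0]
A Jordan chain for λ = 3 of length 2:
v_1 = (3, 0, 3)ᵀ
v_2 = (1, 0, 0)ᵀ

Let N = A − (3)·I. We want v_2 with N^2 v_2 = 0 but N^1 v_2 ≠ 0; then v_{j-1} := N · v_j for j = 2, …, 2.

Pick v_2 = (1, 0, 0)ᵀ.
Then v_1 = N · v_2 = (3, 0, 3)ᵀ.

Sanity check: (A − (3)·I) v_1 = (0, 0, 0)ᵀ = 0. ✓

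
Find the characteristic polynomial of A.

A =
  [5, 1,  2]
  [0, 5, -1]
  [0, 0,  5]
x^3 - 15*x^2 + 75*x - 125

Expanding det(x·I − A) (e.g. by cofactor expansion or by noting that A is similar to its Jordan form J, which has the same characteristic polynomial as A) gives
  χ_A(x) = x^3 - 15*x^2 + 75*x - 125
which factors as (x - 5)^3. The eigenvalues (with algebraic multiplicities) are λ = 5 with multiplicity 3.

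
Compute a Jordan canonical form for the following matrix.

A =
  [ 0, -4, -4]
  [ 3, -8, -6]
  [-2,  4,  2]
J_2(-2) ⊕ J_1(-2)

The characteristic polynomial is
  det(x·I − A) = x^3 + 6*x^2 + 12*x + 8 = (x + 2)^3

Eigenvalues and multiplicities (the geometric multiplicity of λ is n − rank(A − λI), which equals the number of Jordan blocks for λ):
  λ = -2: algebraic multiplicity = 3, geometric multiplicity = 2

Determining the block sizes for each eigenvalue:
  λ = -2: 2 blocks summing to 3 forces exactly one block of size 2 and the rest size 1 → block sizes [2, 1]

Assembling the blocks gives a Jordan form
J =
  [-2,  1,  0]
  [ 0, -2,  0]
  [ 0,  0, -2]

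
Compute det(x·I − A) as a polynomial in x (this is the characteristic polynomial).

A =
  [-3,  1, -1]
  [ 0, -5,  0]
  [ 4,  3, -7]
x^3 + 15*x^2 + 75*x + 125

Expanding det(x·I − A) (e.g. by cofactor expansion or by noting that A is similar to its Jordan form J, which has the same characteristic polynomial as A) gives
  χ_A(x) = x^3 + 15*x^2 + 75*x + 125
which factors as (x + 5)^3. The eigenvalues (with algebraic multiplicities) are λ = -5 with multiplicity 3.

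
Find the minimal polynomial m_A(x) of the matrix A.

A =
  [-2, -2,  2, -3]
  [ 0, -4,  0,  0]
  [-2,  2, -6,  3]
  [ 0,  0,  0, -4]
x^2 + 8*x + 16

The characteristic polynomial is χ_A(x) = (x + 4)^4, so the eigenvalues are known. The minimal polynomial is
  m_A(x) = Π_λ (x − λ)^{k_λ}
where k_λ is the size of the *largest* Jordan block for λ (equivalently, the smallest k with (A − λI)^k v = 0 for every generalised eigenvector v of λ).

  λ = -4: largest Jordan block has size 2, contributing (x + 4)^2

So m_A(x) = (x + 4)^2 = x^2 + 8*x + 16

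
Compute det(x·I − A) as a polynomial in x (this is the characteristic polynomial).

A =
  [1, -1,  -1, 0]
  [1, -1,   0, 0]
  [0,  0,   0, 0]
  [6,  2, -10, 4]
x^4 - 4*x^3

Expanding det(x·I − A) (e.g. by cofactor expansion or by noting that A is similar to its Jordan form J, which has the same characteristic polynomial as A) gives
  χ_A(x) = x^4 - 4*x^3
which factors as x^3*(x - 4). The eigenvalues (with algebraic multiplicities) are λ = 0 with multiplicity 3, λ = 4 with multiplicity 1.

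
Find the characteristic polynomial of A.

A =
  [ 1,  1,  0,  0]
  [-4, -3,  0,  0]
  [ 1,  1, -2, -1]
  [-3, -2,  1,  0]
x^4 + 4*x^3 + 6*x^2 + 4*x + 1

Expanding det(x·I − A) (e.g. by cofactor expansion or by noting that A is similar to its Jordan form J, which has the same characteristic polynomial as A) gives
  χ_A(x) = x^4 + 4*x^3 + 6*x^2 + 4*x + 1
which factors as (x + 1)^4. The eigenvalues (with algebraic multiplicities) are λ = -1 with multiplicity 4.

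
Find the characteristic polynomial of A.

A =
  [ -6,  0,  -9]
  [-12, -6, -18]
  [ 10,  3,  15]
x^3 - 3*x^2

Expanding det(x·I − A) (e.g. by cofactor expansion or by noting that A is similar to its Jordan form J, which has the same characteristic polynomial as A) gives
  χ_A(x) = x^3 - 3*x^2
which factors as x^2*(x - 3). The eigenvalues (with algebraic multiplicities) are λ = 0 with multiplicity 2, λ = 3 with multiplicity 1.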